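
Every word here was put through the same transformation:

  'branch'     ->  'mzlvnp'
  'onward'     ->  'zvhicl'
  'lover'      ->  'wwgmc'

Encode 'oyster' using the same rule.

zgdbpz

Shifts by position in branch: pos 0: b→m (+11), pos 1: r→z (+8), pos 2: a→l (+11), pos 3: n→v (+8) — repeating every 2. It's a Vigenère-style cipher with numeric key [11,8]: position i shifts by key[i mod 2].
Applying it to oyster: o+11=z, y+8=g, s+11=d, t+8=b, e+11=p, r+8=z.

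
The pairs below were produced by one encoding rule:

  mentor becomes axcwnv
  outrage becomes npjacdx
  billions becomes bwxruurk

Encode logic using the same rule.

The output letters match the input read backwards, each shifted +9: mentor reversed is rotnem. The word is reversed, then every letter is shifted forward by 9.
Applying it to logic: reverse → cigol; then shift: c+9=l, i+9=r, g+9=p, o+9=x, l+9=u.

lrpxu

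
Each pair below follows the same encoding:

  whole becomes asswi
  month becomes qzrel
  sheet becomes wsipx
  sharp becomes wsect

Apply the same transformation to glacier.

kwenmpv

Shifts by position in whole: pos 0: w→a (+4), pos 1: h→s (+11), pos 2: o→s (+4), pos 3: l→w (+11) — repeating every 2. A repeating key of period 2 is used — shifts +4, +11 over and over.
Applying it to glacier: g+4=k, l+11=w, a+4=e, c+11=n, i+4=m, e+11=p, r+4=v.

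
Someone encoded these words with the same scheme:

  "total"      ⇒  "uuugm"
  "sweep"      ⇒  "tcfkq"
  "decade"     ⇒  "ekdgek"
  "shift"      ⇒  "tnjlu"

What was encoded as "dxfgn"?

Shifts by position in total: pos 0: t→u (+1), pos 1: o→u (+6), pos 2: t→u (+1), pos 3: a→g (+6) — repeating every 2. A repeating key of period 2 is used — shifts +1, +6 over and over.
Undoing it on dxfgn: d−1=c, x−6=r, f−1=e, g−6=a, n−1=m.

cream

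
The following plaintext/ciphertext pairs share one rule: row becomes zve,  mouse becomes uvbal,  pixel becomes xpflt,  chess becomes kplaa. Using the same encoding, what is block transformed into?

The shift depends on letter class: consonant r→z is +8, but vowel o→v is +7. The rule splits by letter class: vowels +7, consonants +8.
For block: b(cons)+8=j, l(cons)+8=t, o(vowel)+7=v, c(cons)+8=k, k(cons)+8=s.

jtvks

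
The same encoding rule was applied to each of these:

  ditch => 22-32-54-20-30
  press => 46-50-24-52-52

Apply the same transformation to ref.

Each letter becomes 2×(its alphabet position, a=1..z=26) + 14.
On ref: r=18→50, e=5→24, f=6→26.

50-24-26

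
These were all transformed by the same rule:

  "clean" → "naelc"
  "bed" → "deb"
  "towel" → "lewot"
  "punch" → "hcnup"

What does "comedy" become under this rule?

The output letters match the input read backwards: clean reversed is naelc. It's just the letters in reverse order.
For comedy: reverse → ydemoc.

ydemoc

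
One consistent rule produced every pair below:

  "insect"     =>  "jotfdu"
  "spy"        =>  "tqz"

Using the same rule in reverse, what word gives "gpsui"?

forth

Compare letters: i→j is +1, n→o is +1, s→t is +1 — a constant shift. This is a Caesar cipher with shift 1.
Decoding gpsui: g−1=f, p−1=o, s−1=r, u−1=t, i−1=h.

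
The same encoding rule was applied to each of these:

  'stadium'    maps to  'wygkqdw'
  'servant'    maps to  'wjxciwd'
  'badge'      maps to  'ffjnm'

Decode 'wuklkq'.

In stadium: s→w is +4, t→y is +5, a→g is +6, d→k is +7 — the shift increases by 1 each position. Each letter shifts forward by (position + 4), i.e. 4, 5, 6, … — the shift grows by one for each successive letter.
Decoding wuklkq: w−4=s, u−5=p, k−6=e, l−7=e, k−8=c, q−9=h.

speech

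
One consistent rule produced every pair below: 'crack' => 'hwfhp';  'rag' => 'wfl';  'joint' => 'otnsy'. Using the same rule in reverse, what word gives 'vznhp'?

Compare letters: c→h is +5, r→w is +5, a→f is +5 — a constant shift. It's a constant shift of +5 (ROT5).
Reversing it on vznhp: v−5=q, z−5=u, n−5=i, h−5=c, p−5=k.

quick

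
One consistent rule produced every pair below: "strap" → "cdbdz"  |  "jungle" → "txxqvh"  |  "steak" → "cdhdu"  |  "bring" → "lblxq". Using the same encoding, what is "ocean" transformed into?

rmhdx

The shift depends on letter class: consonant s→c is +10, but vowel a→d is +3. Two shifts are in play — +3 for a/e/i/o/u, +10 for every other letter.
For ocean: o(vowel)+3=r, c(cons)+10=m, e(vowel)+3=h, a(vowel)+3=d, n(cons)+10=x.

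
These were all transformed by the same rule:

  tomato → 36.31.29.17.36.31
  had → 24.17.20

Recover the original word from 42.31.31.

zoo

Letters become their 1-based position plus 16 (so a→17, b→18, …).
Undoing it on 42.31.31: 42→(42−16)÷1=26=z, 31→(31−16)÷1=15=o, 31→(31−16)÷1=15=o.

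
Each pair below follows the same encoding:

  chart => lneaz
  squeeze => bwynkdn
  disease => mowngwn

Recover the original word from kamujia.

builder

It's a Vigenère-style cipher with numeric key [9,6,4]: position i shifts by key[i mod 3].
Decoding kamujia: k−9=b, a−6=u, m−4=i, u−9=l, j−6=d, i−4=e, a−9=r.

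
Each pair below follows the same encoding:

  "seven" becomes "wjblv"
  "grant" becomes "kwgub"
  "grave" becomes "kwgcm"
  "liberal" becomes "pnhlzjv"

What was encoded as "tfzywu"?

patrol

In seven: s→w is +4, e→j is +5, v→b is +6, e→l is +7 — the shift increases by 1 each position. Letter i (0-indexed) is shifted by i+4, so successive shifts are 4, 5, 6, ….
Decoding tfzywu: t−4=p, f−5=a, z−6=t, y−7=r, w−8=o, u−9=l.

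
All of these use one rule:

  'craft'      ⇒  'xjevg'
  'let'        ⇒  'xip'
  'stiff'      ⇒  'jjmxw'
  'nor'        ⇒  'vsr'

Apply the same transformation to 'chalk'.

opelg

Read the word backwards and shift each letter +4.
Applying it to chalk: reverse → klahc; then shift: k+4=o, l+4=p, a+4=e, h+4=l, c+4=g.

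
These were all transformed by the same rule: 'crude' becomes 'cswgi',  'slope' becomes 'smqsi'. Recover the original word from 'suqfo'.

stock

The shift increases by 1 at each position, starting from +0: 0, 1, 2, ….
Reversing it on suqfo: s−0=s, u−1=t, q−2=o, f−3=c, o−4=k.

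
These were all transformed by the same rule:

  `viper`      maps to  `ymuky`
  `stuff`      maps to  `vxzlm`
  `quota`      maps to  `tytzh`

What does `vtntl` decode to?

spine

In viper: v→y is +3, i→m is +4, p→u is +5, e→k is +6 — the shift increases by 1 each position. Letter i (0-indexed) is shifted by i+3, so successive shifts are 3, 4, 5, ….
Decoding vtntl: v−3=s, t−4=p, n−5=i, t−6=n, l−7=e.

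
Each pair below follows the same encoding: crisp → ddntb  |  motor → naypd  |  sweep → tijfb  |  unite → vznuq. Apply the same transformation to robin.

sagjz

Shifts by position in crisp: pos 0: c→d (+1), pos 1: r→d (+12), pos 2: i→n (+5), pos 3: s→t (+1), pos 4: p→b (+12) — repeating every 3. It's a Vigenère-style cipher with numeric key [1,12,5]: position i shifts by key[i mod 3].
Applying it to robin: r+1=s, o+12=a, b+5=g, i+1=j, n+12=z.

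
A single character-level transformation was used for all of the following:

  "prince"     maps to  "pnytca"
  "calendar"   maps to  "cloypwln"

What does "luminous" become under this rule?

The output letters match the input read backwards, each shifted +11: prince reversed is ecnirp. Read the word backwards and shift each letter +11.
On luminous: reverse → suonimul; then shift: s+11=d, u+11=f, o+11=z, n+11=y, i+11=t, m+11=x, u+11=f, l+11=w.

dfzytxfw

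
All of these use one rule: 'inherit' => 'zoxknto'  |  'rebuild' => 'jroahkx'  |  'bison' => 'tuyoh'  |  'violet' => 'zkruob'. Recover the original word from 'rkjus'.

The output letters match the input read backwards, each shifted +6: inherit reversed is tirehni. The word is reversed, then every letter is shifted forward by 6.
Decoding rkjus: shift back: r−6=l, k−6=e, j−6=d, u−6=o, s−6=m → ledom; then reverse → model.

model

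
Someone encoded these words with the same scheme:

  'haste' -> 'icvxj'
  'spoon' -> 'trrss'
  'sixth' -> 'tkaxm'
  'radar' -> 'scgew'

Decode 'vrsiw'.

upper

In haste: h→i is +1, a→c is +2, s→v is +3, t→x is +4 — the shift increases by 1 each position. Letter i (0-indexed) is shifted by i+1, so successive shifts are 1, 2, 3, ….
Decoding vrsiw: v−1=u, r−2=p, s−3=p, i−4=e, w−5=r.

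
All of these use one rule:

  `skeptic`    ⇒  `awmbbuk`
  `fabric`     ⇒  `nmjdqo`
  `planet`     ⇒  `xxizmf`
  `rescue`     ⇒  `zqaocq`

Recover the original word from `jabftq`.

Shifts by position in skeptic: pos 0: s→a (+8), pos 1: k→w (+12), pos 2: e→m (+8), pos 3: p→b (+12) — repeating every 2. The shifts repeat in a cycle of length 2: positions 0,1,… shift by +8, +12, then the pattern repeats.
Undoing it on jabftq: j−8=b, a−12=o, b−8=t, f−12=t, t−8=l, q−12=e.

bottle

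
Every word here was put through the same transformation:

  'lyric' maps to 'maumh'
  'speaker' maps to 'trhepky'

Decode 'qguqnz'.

In lyric: l→m is +1, y→a is +2, r→u is +3, i→m is +4 — the shift increases by 1 each position. The shift increases by 1 at each position, starting from +1: 1, 2, 3, ….
Decoding qguqnz: q−1=p, g−2=e, u−3=r, q−4=m, n−5=i, z−6=t.

permit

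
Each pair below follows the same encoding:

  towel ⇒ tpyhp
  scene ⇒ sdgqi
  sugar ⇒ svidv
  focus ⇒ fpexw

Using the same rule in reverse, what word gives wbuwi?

waste

Each letter shifts forward by its position index (0, 1, 2, …) — the shift grows by one for each successive letter.
Reversing it on wbuwi: w−0=w, b−1=a, u−2=s, w−3=t, i−4=e.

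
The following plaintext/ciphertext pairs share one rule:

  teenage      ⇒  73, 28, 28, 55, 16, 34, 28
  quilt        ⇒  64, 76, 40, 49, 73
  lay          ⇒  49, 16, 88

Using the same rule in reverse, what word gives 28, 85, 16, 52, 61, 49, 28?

example

t(#20)→73 and e(#5)→28: differences scale by 3, so n = 3·pos + 13. The formula is n = 3×(alphabet index, a=1) + 13.
Undoing it on 28, 85, 16, 52, 61, 49, 28: 28→(28−13)÷3=5=e, 85→(85−13)÷3=24=x, 16→(16−13)÷3=1=a, 52→(52−13)÷3=13=m, 61→(61−13)÷3=16=p, 49→(49−13)÷3=12=l, 28→(28−13)÷3=5=e.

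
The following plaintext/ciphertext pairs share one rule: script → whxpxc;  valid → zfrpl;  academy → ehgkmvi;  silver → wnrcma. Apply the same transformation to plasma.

Letter i (0-indexed) is shifted by i+4, so successive shifts are 4, 5, 6, ….
Applying it to plasma: p+4=t, l+5=q, a+6=g, s+7=z, m+8=u, a+9=j.

tqgzuj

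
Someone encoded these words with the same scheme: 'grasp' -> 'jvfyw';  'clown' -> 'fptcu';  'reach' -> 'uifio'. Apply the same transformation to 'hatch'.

The shift increases by 1 at each position, starting from +3: 3, 4, 5, ….
On hatch: h+3=k, a+4=e, t+5=y, c+6=i, h+7=o.

keyio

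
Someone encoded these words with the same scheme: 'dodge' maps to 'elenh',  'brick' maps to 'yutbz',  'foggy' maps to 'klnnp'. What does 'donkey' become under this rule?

elizhp

d(3)→e(4) and o(14)→l(11) fit y≡3x+21 (mod 26); the inverse of 3 mod 26 is 9. Each letter's alphabet position (a=0..z=25) is mapped through 3·x+21 mod 26 — an affine cipher.
For donkey: d(3)→3·3+21≡4=e; o(14)→3·14+21≡11=l; n(13)→3·13+21≡8=i; k(10)→3·10+21≡25=z; e(4)→3·4+21≡7=h; y(24)→3·24+21≡15=p (all mod 26).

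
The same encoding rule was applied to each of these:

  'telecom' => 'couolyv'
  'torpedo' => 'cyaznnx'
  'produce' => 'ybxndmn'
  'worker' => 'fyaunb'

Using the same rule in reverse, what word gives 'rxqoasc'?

inherit

A repeating key of period 2 is used — shifts +9, +10 over and over.
Reversing it on rxqoasc: r−9=i, x−10=n, q−9=h, o−10=e, a−9=r, s−10=i, c−9=t.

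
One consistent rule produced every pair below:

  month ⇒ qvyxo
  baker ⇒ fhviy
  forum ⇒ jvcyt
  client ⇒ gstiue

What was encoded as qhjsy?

Shifts by position in month: pos 0: m→q (+4), pos 1: o→v (+7), pos 2: n→y (+11), pos 3: t→x (+4), pos 4: h→o (+7) — repeating every 3. It's a Vigenère-style cipher with numeric key [4,7,11]: position i shifts by key[i mod 3].
Reversing it on qhjsy: q−4=m, h−7=a, j−11=y, s−4=o, y−7=r.

mayor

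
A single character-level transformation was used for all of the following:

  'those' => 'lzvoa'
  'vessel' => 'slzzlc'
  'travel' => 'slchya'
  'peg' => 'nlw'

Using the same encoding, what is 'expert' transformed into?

aylwel

The output letters match the input read backwards, each shifted +7: those reversed is esoht. Read the word backwards and shift each letter +7.
Applying it to expert: reverse → trepxe; then shift: t+7=a, r+7=y, e+7=l, p+7=w, x+7=e, e+7=l.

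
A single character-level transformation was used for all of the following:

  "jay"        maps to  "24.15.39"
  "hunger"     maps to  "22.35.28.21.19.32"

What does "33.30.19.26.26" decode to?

j is letter #10 and maps to 24: an offset of 14. Letters become their 1-based position plus 14 (so a→15, b→16, …).
Reversing it on 33.30.19.26.26: 33→(33−14)÷1=19=s, 30→(30−14)÷1=16=p, 19→(19−14)÷1=5=e, 26→(26−14)÷1=12=l, 26→(26−14)÷1=12=l.

spell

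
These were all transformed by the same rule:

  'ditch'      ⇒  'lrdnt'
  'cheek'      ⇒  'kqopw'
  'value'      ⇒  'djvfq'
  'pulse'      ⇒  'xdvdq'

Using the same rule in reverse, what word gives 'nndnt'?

In ditch: d→l is +8, i→r is +9, t→d is +10, c→n is +11 — the shift increases by 1 each position. Letter i (0-indexed) is shifted by i+8, so successive shifts are 8, 9, 10, ….
Reversing it on nndnt: n−8=f, n−9=e, d−10=t, n−11=c, t−12=h.

fetch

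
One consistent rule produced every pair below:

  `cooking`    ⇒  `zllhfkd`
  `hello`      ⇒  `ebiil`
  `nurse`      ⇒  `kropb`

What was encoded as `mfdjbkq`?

Compare letters: c→z is +23, o→l is +23, o→l is +23 — a constant shift. This is a Caesar cipher with shift 23.
Reversing it on mfdjbkq: m−23=p, f−23=i, d−23=g, j−23=m, b−23=e, k−23=n, q−23=t.

pigment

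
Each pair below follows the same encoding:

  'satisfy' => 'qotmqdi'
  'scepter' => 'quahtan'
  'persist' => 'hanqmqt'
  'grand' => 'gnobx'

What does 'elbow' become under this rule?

avrec

s(18)→q(16) and a(0)→o(14) fit y≡3x+14 (mod 26); the inverse of 3 mod 26 is 9. Each letter's alphabet position (a=0..z=25) is mapped through 3·x+14 mod 26 — an affine cipher.
On elbow: e(4)→3·4+14≡0=a; l(11)→3·11+14≡21=v; b(1)→3·1+14≡17=r; o(14)→3·14+14≡4=e; w(22)→3·22+14≡2=c (all mod 26).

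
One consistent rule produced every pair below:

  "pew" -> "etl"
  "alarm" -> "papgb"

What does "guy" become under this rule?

vjn

Compare letters: p→e is +15, e→t is +15, w→l is +15 — a constant shift. It's a constant shift of +15 (ROT15).
Applying it to guy: g+15=v, u+15=j, y+15=n.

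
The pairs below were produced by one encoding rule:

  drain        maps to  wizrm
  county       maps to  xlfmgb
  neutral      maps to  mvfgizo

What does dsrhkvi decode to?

whisper

This is the alphabet-reversal cipher (Atbash): a becomes z, b becomes y, etc.
Decoding dsrhkvi: d↔w, s↔h, r↔i, h↔s, k↔p, v↔e, i↔r.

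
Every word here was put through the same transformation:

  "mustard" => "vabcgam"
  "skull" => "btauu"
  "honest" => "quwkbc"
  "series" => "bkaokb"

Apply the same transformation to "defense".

mkokwbk

The shift depends on letter class: consonant m→v is +9, but vowel u→a is +6. Two shifts are in play — +6 for a/e/i/o/u, +9 for every other letter.
For defense: d(cons)+9=m, e(vowel)+6=k, f(cons)+9=o, e(vowel)+6=k, n(cons)+9=w, s(cons)+9=b, e(vowel)+6=k.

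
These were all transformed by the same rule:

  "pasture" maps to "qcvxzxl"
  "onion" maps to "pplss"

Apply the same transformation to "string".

tvumsm

In pasture: p→q is +1, a→c is +2, s→v is +3, t→x is +4 — the shift increases by 1 each position. Letter i (0-indexed) is shifted by i+1, so successive shifts are 1, 2, 3, ….
Applying it to string: s+1=t, t+2=v, r+3=u, i+4=m, n+5=s, g+6=m.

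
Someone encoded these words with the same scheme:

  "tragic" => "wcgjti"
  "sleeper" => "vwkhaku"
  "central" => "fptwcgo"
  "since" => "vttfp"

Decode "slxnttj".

parking

It's a Vigenère-style cipher with numeric key [3,11,6]: position i shifts by key[i mod 3].
Decoding slxnttj: s−3=p, l−11=a, x−6=r, n−3=k, t−11=i, t−6=n, j−3=g.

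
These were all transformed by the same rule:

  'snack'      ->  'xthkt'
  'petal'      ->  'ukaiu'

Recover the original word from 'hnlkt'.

check

In snack: s→x is +5, n→t is +6, a→h is +7, c→k is +8 — the shift increases by 1 each position. Letter i (0-indexed) is shifted by i+5, so successive shifts are 5, 6, 7, ….
Decoding hnlkt: h−5=c, n−6=h, l−7=e, k−8=c, t−9=k.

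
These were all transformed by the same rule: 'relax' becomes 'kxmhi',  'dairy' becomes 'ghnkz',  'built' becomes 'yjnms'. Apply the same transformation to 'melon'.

dxmlu

r(17)→k(10) and e(4)→x(23) fit y≡17x+7 (mod 26); the inverse of 17 mod 26 is 23. Treating letters as 0–25, the rule is x ↦ 17x + 7 (mod 26).
On melon: m(12)→17·12+7≡3=d; e(4)→17·4+7≡23=x; l(11)→17·11+7≡12=m; o(14)→17·14+7≡11=l; n(13)→17·13+7≡20=u (all mod 26).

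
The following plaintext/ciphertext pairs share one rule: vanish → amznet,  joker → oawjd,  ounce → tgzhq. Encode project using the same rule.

udaoqoy

Shifts by position in vanish: pos 0: v→a (+5), pos 1: a→m (+12), pos 2: n→z (+12), pos 3: i→n (+5), pos 4: s→e (+12), pos 5: h→t (+12) — repeating every 3. It's a Vigenère-style cipher with numeric key [5,12,12]: position i shifts by key[i mod 3].
For project: p+5=u, r+12=d, o+12=a, j+5=o, e+12=q, c+12=o, t+5=y.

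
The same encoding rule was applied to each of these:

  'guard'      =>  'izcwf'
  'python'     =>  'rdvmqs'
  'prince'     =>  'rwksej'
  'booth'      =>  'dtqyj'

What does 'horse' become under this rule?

jttxg

A repeating key of period 2 is used — shifts +2, +5 over and over.
Applying it to horse: h+2=j, o+5=t, r+2=t, s+5=x, e+2=g.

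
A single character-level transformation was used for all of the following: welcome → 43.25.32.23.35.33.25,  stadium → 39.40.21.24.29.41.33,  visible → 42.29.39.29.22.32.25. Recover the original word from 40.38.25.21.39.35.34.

w is letter #23 and maps to 43: an offset of 20. The number is (letter's place in the alphabet, a=1) + 20.
Reversing it on 40.38.25.21.39.35.34: 40→(40−20)÷1=20=t, 38→(38−20)÷1=18=r, 25→(25−20)÷1=5=e, 21→(21−20)÷1=1=a, 39→(39−20)÷1=19=s, 35→(35−20)÷1=15=o, 34→(34−20)÷1=14=n.

treason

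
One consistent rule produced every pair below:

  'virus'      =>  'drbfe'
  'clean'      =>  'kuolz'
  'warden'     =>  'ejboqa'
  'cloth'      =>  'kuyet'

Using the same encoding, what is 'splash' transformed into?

Letter i (0-indexed) is shifted by i+8, so successive shifts are 8, 9, 10, ….
On splash: s+8=a, p+9=y, l+10=v, a+11=l, s+12=e, h+13=u.

ayvleu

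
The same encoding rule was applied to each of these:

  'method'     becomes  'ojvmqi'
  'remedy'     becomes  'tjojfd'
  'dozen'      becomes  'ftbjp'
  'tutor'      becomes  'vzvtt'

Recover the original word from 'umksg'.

A repeating key of period 2 is used — shifts +2, +5 over and over.
Decoding umksg: u−2=s, m−5=h, k−2=i, s−5=n, g−2=e.

shine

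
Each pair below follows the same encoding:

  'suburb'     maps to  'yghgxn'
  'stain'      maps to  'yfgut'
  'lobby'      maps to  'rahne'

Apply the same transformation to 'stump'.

yfayv

Shifts by position in suburb: pos 0: s→y (+6), pos 1: u→g (+12), pos 2: b→h (+6), pos 3: u→g (+12) — repeating every 2. It's a Vigenère-style cipher with numeric key [6,12]: position i shifts by key[i mod 2].
For stump: s+6=y, t+12=f, u+6=a, m+12=y, p+6=v.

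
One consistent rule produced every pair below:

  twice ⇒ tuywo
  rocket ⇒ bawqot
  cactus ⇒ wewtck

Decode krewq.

t(19)→t(19) and w(22)→u(20) fit y≡9x+4 (mod 26); the inverse of 9 mod 26 is 3. Each letter's alphabet position (a=0..z=25) is mapped through 9·x+4 mod 26 — an affine cipher.
Reversing it on krewq: k(10)→3·(10−4)≡18=s; r(17)→3·(17−4)≡13=n; e(4)→3·(4−4)≡0=a; w(22)→3·(22−4)≡2=c; q(16)→3·(16−4)≡10=k (all mod 26).

snack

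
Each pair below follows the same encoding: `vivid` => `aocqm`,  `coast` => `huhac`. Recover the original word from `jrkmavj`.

In vivid: v→a is +5, i→o is +6, v→c is +7, i→q is +8 — the shift increases by 1 each position. Letter i (0-indexed) is shifted by i+5, so successive shifts are 5, 6, 7, ….
Undoing it on jrkmavj: j−5=e, r−6=l, k−7=d, m−8=e, a−9=r, v−10=l, j−11=y.

elderly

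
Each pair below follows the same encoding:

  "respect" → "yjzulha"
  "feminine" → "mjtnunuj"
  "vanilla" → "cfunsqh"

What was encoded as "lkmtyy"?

Shifts by position in respect: pos 0: r→y (+7), pos 1: e→j (+5), pos 2: s→z (+7), pos 3: p→u (+5) — repeating every 2. A repeating key of period 2 is used — shifts +7, +5 over and over.
Undoing it on lkmtyy: l−7=e, k−5=f, m−7=f, t−5=o, y−7=r, y−5=t.

effort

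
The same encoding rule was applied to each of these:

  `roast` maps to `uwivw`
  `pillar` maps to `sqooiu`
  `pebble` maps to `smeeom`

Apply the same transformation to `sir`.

vqu

The shift depends on letter class: consonant r→u is +3, but vowel o→w is +8. Two shifts are in play — +8 for a/e/i/o/u, +3 for every other letter.
For sir: s(cons)+3=v, i(vowel)+8=q, r(cons)+3=u.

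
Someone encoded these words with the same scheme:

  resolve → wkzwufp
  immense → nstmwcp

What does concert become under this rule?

huuknbe

In resolve: r→w is +5, e→k is +6, s→z is +7, o→w is +8 — the shift increases by 1 each position. The shift increases by 1 at each position, starting from +5: 5, 6, 7, ….
Applying it to concert: c+5=h, o+6=u, n+7=u, c+8=k, e+9=n, r+10=b, t+11=e.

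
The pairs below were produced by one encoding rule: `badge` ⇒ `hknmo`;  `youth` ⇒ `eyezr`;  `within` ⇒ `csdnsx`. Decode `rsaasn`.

Shifts by position in badge: pos 0: b→h (+6), pos 1: a→k (+10), pos 2: d→n (+10), pos 3: g→m (+6), pos 4: e→o (+10) — repeating every 3. The shifts repeat in a cycle of length 3: positions 0,1,… shift by +6, +10, +10, then the pattern repeats.
Undoing it on rsaasn: r−6=l, s−10=i, a−10=q, a−6=u, s−10=i, n−10=d.

liquid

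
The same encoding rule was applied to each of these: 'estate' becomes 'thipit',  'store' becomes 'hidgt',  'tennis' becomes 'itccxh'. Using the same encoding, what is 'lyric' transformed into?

Compare letters: e→t is +15, s→h is +15, t→i is +15 — a constant shift. This is a Caesar cipher with shift 15.
On lyric: l+15=a, y+15=n, r+15=g, i+15=x, c+15=r.

angxr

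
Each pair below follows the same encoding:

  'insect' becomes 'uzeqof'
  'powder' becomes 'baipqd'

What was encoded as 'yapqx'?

model

It's a constant shift of +12 (ROT12).
Decoding yapqx: y−12=m, a−12=o, p−12=d, q−12=e, x−12=l.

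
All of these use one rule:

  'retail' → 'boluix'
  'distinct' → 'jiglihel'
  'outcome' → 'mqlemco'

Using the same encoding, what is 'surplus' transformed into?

gqbrxqg

Treating letters as 0–25, the rule is x ↦ 5x + 20 (mod 26).
For surplus: s(18)→5·18+20≡6=g; u(20)→5·20+20≡16=q; r(17)→5·17+20≡1=b; p(15)→5·15+20≡17=r; l(11)→5·11+20≡23=x; u(20)→5·20+20≡16=q; s(18)→5·18+20≡6=g (all mod 26).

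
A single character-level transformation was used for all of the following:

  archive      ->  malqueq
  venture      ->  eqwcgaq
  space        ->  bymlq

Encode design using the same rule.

mqbupw

Two shifts are in play — +12 for a/e/i/o/u, +9 for every other letter.
On design: d(cons)+9=m, e(vowel)+12=q, s(cons)+9=b, i(vowel)+12=u, g(cons)+9=p, n(cons)+9=w.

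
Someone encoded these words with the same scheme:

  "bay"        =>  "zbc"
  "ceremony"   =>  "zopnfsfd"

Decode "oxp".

The output letters match the input read backwards, each shifted +1: bay reversed is yab. Two steps: reverse the string, then apply a Caesar shift of +1.
Decoding oxp: shift back: o−1=n, x−1=w, p−1=o → nwo; then reverse → own.

own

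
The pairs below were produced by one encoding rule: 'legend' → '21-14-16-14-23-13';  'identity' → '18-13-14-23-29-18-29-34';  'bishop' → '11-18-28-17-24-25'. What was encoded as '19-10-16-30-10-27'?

l is letter #12 and maps to 21: an offset of 9. Letters become their 1-based position plus 9 (so a→10, b→11, …).
Decoding 19-10-16-30-10-27: 19→(19−9)÷1=10=j, 10→(10−9)÷1=1=a, 16→(16−9)÷1=7=g, 30→(30−9)÷1=21=u, 10→(10−9)÷1=1=a, 27→(27−9)÷1=18=r.

jaguar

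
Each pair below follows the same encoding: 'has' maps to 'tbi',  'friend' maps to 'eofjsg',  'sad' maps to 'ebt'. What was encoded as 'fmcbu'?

table

The output letters match the input read backwards, each shifted +1: has reversed is sah. Read the word backwards and shift each letter +1.
Reversing it on fmcbu: shift back: f−1=e, m−1=l, c−1=b, b−1=a, u−1=t → elbat; then reverse → table.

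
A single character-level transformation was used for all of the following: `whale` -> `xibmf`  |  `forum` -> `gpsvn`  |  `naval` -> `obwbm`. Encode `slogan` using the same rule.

Compare letters: w→x is +1, h→i is +1, a→b is +1 — a constant shift. Every letter moves 1 place later in the alphabet, wrapping around z→a.
On slogan: s+1=t, l+1=m, o+1=p, g+1=h, a+1=b, n+1=o.

tmphbo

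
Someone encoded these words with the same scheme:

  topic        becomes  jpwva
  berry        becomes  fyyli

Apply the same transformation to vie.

lpc

The output letters match the input read backwards, each shifted +7: topic reversed is cipot. Two steps: reverse the string, then apply a Caesar shift of +7.
Applying it to vie: reverse → eiv; then shift: e+7=l, i+7=p, v+7=c.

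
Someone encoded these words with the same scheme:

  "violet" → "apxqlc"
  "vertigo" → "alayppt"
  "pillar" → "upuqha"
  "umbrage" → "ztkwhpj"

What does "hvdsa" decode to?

Shifts by position in violet: pos 0: v→a (+5), pos 1: i→p (+7), pos 2: o→x (+9), pos 3: l→q (+5), pos 4: e→l (+7), pos 5: t→c (+9) — repeating every 3. It's a Vigenère-style cipher with numeric key [5,7,9]: position i shifts by key[i mod 3].
Reversing it on hvdsa: h−5=c, v−7=o, d−9=u, s−5=n, a−7=t.

count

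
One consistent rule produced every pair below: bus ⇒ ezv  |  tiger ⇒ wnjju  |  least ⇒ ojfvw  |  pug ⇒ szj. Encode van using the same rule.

The shift depends on letter class: consonant b→e is +3, but vowel u→z is +5. The rule splits by letter class: vowels +5, consonants +3.
Applying it to van: v(cons)+3=y, a(vowel)+5=f, n(cons)+3=q.

yfq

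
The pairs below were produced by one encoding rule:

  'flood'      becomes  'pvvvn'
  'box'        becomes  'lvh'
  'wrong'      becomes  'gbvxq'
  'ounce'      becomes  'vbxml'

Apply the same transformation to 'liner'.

vpxlb

The shift depends on letter class: consonant f→p is +10, but vowel o→v is +7. Two shifts are in play — +7 for a/e/i/o/u, +10 for every other letter.
Applying it to liner: l(cons)+10=v, i(vowel)+7=p, n(cons)+10=x, e(vowel)+7=l, r(cons)+10=b.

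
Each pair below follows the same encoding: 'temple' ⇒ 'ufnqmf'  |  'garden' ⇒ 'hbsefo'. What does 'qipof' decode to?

Compare letters: t→u is +1, e→f is +1, m→n is +1 — a constant shift. Every letter moves 1 place later in the alphabet, wrapping around z→a.
Undoing it on qipof: q−1=p, i−1=h, p−1=o, o−1=n, f−1=e.

phone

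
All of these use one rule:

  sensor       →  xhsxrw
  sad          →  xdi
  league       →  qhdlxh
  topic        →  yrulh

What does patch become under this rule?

udyhm

The shift depends on letter class: consonant s→x is +5, but vowel e→h is +3. Vowels shift forward by 3 and consonants shift forward by 5.
Applying it to patch: p(cons)+5=u, a(vowel)+3=d, t(cons)+5=y, c(cons)+5=h, h(cons)+5=m.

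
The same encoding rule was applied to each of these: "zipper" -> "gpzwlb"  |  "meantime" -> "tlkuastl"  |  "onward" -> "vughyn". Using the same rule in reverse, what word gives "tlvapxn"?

melting

Shifts by position in zipper: pos 0: z→g (+7), pos 1: i→p (+7), pos 2: p→z (+10), pos 3: p→w (+7), pos 4: e→l (+7), pos 5: r→b (+10) — repeating every 3. A repeating key of period 3 is used — shifts +7, +7, +10 over and over.
Decoding tlvapxn: t−7=m, l−7=e, v−10=l, a−7=t, p−7=i, x−10=n, n−7=g.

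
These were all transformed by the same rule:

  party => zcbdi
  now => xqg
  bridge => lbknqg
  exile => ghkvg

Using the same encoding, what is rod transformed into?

The shift depends on letter class: consonant p→z is +10, but vowel a→c is +2. The rule splits by letter class: vowels +2, consonants +10.
On rod: r(cons)+10=b, o(vowel)+2=q, d(cons)+10=n.

bqn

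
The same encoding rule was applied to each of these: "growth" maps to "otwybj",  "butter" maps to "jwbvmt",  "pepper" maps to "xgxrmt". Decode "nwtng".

Shifts by position in growth: pos 0: g→o (+8), pos 1: r→t (+2), pos 2: o→w (+8), pos 3: w→y (+2) — repeating every 2. The shifts repeat in a cycle of length 2: positions 0,1,… shift by +8, +2, then the pattern repeats.
Reversing it on nwtng: n−8=f, w−2=u, t−8=l, n−2=l, g−8=y.

fully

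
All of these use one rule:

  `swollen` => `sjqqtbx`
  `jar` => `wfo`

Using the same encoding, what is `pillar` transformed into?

The word is reversed, then every letter is shifted forward by 5.
Applying it to pillar: reverse → rallip; then shift: r+5=w, a+5=f, l+5=q, l+5=q, i+5=n, p+5=u.

wfqqnu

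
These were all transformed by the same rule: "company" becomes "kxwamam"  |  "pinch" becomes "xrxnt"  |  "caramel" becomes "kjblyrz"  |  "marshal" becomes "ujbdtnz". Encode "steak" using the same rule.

acolw

Each letter shifts forward by (position + 8), i.e. 8, 9, 10, … — the shift grows by one for each successive letter.
On steak: s+8=a, t+9=c, e+10=o, a+11=l, k+12=w.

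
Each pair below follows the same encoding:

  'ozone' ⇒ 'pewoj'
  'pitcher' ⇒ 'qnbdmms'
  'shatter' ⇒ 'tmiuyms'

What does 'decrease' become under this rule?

Shifts by position in ozone: pos 0: o→p (+1), pos 1: z→e (+5), pos 2: o→w (+8), pos 3: n→o (+1), pos 4: e→j (+5) — repeating every 3. The shifts repeat in a cycle of length 3: positions 0,1,… shift by +1, +5, +8, then the pattern repeats.
On decrease: d+1=e, e+5=j, c+8=k, r+1=s, e+5=j, a+8=i, s+1=t, e+5=j.

ejksjitj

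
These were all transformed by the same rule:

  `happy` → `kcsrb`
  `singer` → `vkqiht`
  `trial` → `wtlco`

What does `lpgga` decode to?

Shifts by position in happy: pos 0: h→k (+3), pos 1: a→c (+2), pos 2: p→s (+3), pos 3: p→r (+2) — repeating every 2. It's a Vigenère-style cipher with numeric key [3,2]: position i shifts by key[i mod 2].
Decoding lpgga: l−3=i, p−2=n, g−3=d, g−2=e, a−3=x.

index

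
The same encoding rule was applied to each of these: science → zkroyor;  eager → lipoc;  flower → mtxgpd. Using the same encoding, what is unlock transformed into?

bvuynw

In science: s→z is +7, c→k is +8, i→r is +9, e→o is +10 — the shift increases by 1 each position. Each letter shifts forward by (position + 7), i.e. 7, 8, 9, … — the shift grows by one for each successive letter.
For unlock: u+7=b, n+8=v, l+9=u, o+10=y, c+11=n, k+12=w.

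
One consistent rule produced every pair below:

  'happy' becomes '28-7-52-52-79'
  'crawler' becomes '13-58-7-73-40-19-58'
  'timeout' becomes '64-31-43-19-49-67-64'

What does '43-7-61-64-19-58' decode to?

The formula is n = 3×(alphabet index, a=1) + 4.
Reversing it on 43-7-61-64-19-58: 43→(43−4)÷3=13=m, 7→(7−4)÷3=1=a, 61→(61−4)÷3=19=s, 64→(64−4)÷3=20=t, 19→(19−4)÷3=5=e, 58→(58−4)÷3=18=r.

master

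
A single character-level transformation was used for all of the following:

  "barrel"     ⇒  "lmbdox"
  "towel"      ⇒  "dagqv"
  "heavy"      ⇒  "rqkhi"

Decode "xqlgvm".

Shifts by position in barrel: pos 0: b→l (+10), pos 1: a→m (+12), pos 2: r→b (+10), pos 3: r→d (+12) — repeating every 2. It's a Vigenère-style cipher with numeric key [10,12]: position i shifts by key[i mod 2].
Decoding xqlgvm: x−10=n, q−12=e, l−10=b, g−12=u, v−10=l, m−12=a.

nebula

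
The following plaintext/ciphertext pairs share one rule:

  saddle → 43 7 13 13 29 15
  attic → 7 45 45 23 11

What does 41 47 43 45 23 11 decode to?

s(#19)→43 and a(#1)→7: differences scale by 2, so n = 2·pos + 5. With a=1..z=26, the number is 2·pos + 5.
Reversing it on 41 47 43 45 23 11: 41→(41−5)÷2=18=r, 47→(47−5)÷2=21=u, 43→(43−5)÷2=19=s, 45→(45−5)÷2=20=t, 23→(23−5)÷2=9=i, 11→(11−5)÷2=3=c.

rustic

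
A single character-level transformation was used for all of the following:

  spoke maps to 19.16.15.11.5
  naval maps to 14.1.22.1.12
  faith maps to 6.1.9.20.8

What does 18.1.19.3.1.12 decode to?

s is letter #19 and maps to 19: an offset of 0. Letters become their 1-indexed alphabet positions: a=1 … z=26.
Reversing it on 18.1.19.3.1.12: 18=r, 1=a, 19=s, 3=c, 1=a, 12=l.

rascal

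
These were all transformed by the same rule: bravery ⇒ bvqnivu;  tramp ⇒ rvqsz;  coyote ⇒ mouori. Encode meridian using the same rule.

sivaxaqd

b(1)→b(1) and r(17)→v(21) fit y≡11x+16 (mod 26); the inverse of 11 mod 26 is 19. Treating letters as 0–25, the rule is x ↦ 11x + 16 (mod 26).
For meridian: m(12)→11·12+16≡18=s; e(4)→11·4+16≡8=i; r(17)→11·17+16≡21=v; i(8)→11·8+16≡0=a; d(3)→11·3+16≡23=x; i(8)→11·8+16≡0=a; a(0)→11·0+16≡16=q; n(13)→11·13+16≡3=d (all mod 26).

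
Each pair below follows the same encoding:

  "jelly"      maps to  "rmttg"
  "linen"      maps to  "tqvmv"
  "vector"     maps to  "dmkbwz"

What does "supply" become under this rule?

Compare letters: j→r is +8, e→m is +8, l→t is +8 — a constant shift. This is a Caesar cipher with shift 8.
On supply: s+8=a, u+8=c, p+8=x, p+8=x, l+8=t, y+8=g.

acxxtg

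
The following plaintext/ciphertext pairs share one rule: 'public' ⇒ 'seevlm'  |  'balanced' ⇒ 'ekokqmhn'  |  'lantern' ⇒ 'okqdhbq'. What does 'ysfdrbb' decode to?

victory

It's a Vigenère-style cipher with numeric key [3,10]: position i shifts by key[i mod 2].
Reversing it on ysfdrbb: y−3=v, s−10=i, f−3=c, d−10=t, r−3=o, b−10=r, b−3=y.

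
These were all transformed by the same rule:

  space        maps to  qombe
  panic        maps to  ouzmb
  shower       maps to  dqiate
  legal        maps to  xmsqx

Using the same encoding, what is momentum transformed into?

The output letters match the input read backwards, each shifted +12: space reversed is ecaps. Read the word backwards and shift each letter +12.
Applying it to momentum: reverse → mutnemom; then shift: m+12=y, u+12=g, t+12=f, n+12=z, e+12=q, m+12=y, o+12=a, m+12=y.

ygfzqyay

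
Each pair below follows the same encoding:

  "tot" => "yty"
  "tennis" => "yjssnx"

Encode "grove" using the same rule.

Compare letters: t→y is +5, o→t is +5, t→y is +5 — a constant shift. It's a constant shift of +5 (ROT5).
For grove: g+5=l, r+5=w, o+5=t, v+5=a, e+5=j.

lwtaj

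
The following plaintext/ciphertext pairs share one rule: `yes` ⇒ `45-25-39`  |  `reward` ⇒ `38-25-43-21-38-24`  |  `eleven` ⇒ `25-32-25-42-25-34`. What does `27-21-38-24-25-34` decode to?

garden

Letters become their 1-based position plus 20 (so a→21, b→22, …).
Reversing it on 27-21-38-24-25-34: 27→(27−20)÷1=7=g, 21→(21−20)÷1=1=a, 38→(38−20)÷1=18=r, 24→(24−20)÷1=4=d, 25→(25−20)÷1=5=e, 34→(34−20)÷1=14=n.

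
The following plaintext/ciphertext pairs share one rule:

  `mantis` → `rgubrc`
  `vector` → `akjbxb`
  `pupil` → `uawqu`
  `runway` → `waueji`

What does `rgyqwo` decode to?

In mantis: m→r is +5, a→g is +6, n→u is +7, t→b is +8 — the shift increases by 1 each position. Letter i (0-indexed) is shifted by i+5, so successive shifts are 5, 6, 7, ….
Reversing it on rgyqwo: r−5=m, g−6=a, y−7=r, q−8=i, w−9=n, o−10=e.

marine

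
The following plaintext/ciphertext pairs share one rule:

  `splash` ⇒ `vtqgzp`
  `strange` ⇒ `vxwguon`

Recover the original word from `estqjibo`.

bookcase

In splash: s→v is +3, p→t is +4, l→q is +5, a→g is +6 — the shift increases by 1 each position. Letter i (0-indexed) is shifted by i+3, so successive shifts are 3, 4, 5, ….
Decoding estqjibo: e−3=b, s−4=o, t−5=o, q−6=k, j−7=c, i−8=a, b−9=s, o−10=e.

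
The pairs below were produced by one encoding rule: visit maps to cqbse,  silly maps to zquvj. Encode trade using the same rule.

azjnp

In visit: v→c is +7, i→q is +8, s→b is +9, i→s is +10 — the shift increases by 1 each position. Letter i (0-indexed) is shifted by i+7, so successive shifts are 7, 8, 9, ….
For trade: t+7=a, r+8=z, a+9=j, d+10=n, e+11=p.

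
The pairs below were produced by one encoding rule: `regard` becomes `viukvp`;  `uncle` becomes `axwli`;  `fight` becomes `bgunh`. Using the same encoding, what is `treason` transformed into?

r(17)→v(21) and e(4)→i(8) fit y≡19x+10 (mod 26); the inverse of 19 mod 26 is 11. Treating letters as 0–25, the rule is x ↦ 19x + 10 (mod 26).
For treason: t(19)→19·19+10≡7=h; r(17)→19·17+10≡21=v; e(4)→19·4+10≡8=i; a(0)→19·0+10≡10=k; s(18)→19·18+10≡14=o; o(14)→19·14+10≡16=q; n(13)→19·13+10≡23=x (all mod 26).

hvikoqx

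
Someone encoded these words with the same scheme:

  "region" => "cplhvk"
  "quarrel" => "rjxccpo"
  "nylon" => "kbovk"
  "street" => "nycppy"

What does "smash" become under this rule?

nzxnw

r(17)→c(2) and e(4)→p(15) fit y≡11x+23 (mod 26); the inverse of 11 mod 26 is 19. Treating letters as 0–25, the rule is x ↦ 11x + 23 (mod 26).
For smash: s(18)→11·18+23≡13=n; m(12)→11·12+23≡25=z; a(0)→11·0+23≡23=x; s(18)→11·18+23≡13=n; h(7)→11·7+23≡22=w (all mod 26).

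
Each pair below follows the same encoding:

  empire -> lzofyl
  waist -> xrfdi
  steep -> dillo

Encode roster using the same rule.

e(4)→l(11) and m(12)→z(25) fit y≡5x+17 (mod 26); the inverse of 5 mod 26 is 21. This is an affine cipher: with a=0,…,z=25, each position x becomes (5x+17) mod 26.
Applying it to roster: r(17)→5·17+17≡24=y; o(14)→5·14+17≡9=j; s(18)→5·18+17≡3=d; t(19)→5·19+17≡8=i; e(4)→5·4+17≡11=l; r(17)→5·17+17≡24=y (all mod 26).

yjdily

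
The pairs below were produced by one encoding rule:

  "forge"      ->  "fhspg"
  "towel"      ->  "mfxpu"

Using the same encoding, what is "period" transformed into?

epjsfq

The output letters match the input read backwards, each shifted +1: forge reversed is egrof. Two steps: reverse the string, then apply a Caesar shift of +1.
On period: reverse → doirep; then shift: d+1=e, o+1=p, i+1=j, r+1=s, e+1=f, p+1=q.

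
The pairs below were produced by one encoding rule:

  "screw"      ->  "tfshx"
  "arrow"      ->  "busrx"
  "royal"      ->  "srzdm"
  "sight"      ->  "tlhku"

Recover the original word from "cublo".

brain

A repeating key of period 2 is used — shifts +1, +3 over and over.
Reversing it on cublo: c−1=b, u−3=r, b−1=a, l−3=i, o−1=n.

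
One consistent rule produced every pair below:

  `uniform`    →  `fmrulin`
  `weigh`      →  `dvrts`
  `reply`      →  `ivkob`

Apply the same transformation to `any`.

Each pair mirrors across the alphabet (u↔f, n↔m, i↔r): positions sum to 25. Letters are reflected about the middle of the alphabet (position → 25−position): Atbash.
On any: a↔z, n↔m, y↔b.

zmb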